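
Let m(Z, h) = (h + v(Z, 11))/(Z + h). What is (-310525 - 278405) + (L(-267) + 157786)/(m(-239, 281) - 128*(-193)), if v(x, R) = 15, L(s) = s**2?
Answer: -305609812185/518932 ≈ -5.8892e+5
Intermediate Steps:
m(Z, h) = (15 + h)/(Z + h) (m(Z, h) = (h + 15)/(Z + h) = (15 + h)/(Z + h))
(-310525 - 278405) + (L(-267) + 157786)/(m(-239, 281) - 128*(-193)) = (-310525 - 278405) + ((-267)**2 + 157786)/((15 + 281)/(-239 + 281) - 128*(-193)) = -588930 + (71289 + 157786)/(296/42 + 24704) = -588930 + 229075/((1/42)*296 + 24704) = -588930 + 229075/(148/21 + 24704) = -588930 + 229075/(518932/21) = -588930 + 229075*(21/518932) = -588930 + 4810575/518932 = -305609812185/518932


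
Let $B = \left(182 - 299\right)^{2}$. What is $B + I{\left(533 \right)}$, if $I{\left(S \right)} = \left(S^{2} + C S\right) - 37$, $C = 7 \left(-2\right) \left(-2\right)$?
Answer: $312665$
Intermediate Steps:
$C = 28$ ($C = \left(-14\right) \left(-2\right) = 28$)
$B = 13689$ ($B = \left(-117\right)^{2} = 13689$)
$I{\left(S \right)} = -37 + S^{2} + 28 S$ ($I{\left(S \right)} = \left(S^{2} + 28 S\right) - 37 = -37 + S^{2} + 28 S$)
$B + I{\left(533 \right)} = 13689 + \left(-37 + 533^{2} + 28 \cdot 533\right) = 13689 + \left(-37 + 284089 + 14924\right) = 13689 + 298976 = 312665$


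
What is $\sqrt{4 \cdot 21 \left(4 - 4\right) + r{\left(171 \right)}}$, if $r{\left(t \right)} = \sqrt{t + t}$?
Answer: $\sqrt{3} \sqrt[4]{38} \approx 4.3004$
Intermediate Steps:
$r{\left(t \right)} = \sqrt{2} \sqrt{t}$ ($r{\left(t \right)} = \sqrt{2 t} = \sqrt{2} \sqrt{t}$)
$\sqrt{4 \cdot 21 \left(4 - 4\right) + r{\left(171 \right)}} = \sqrt{4 \cdot 21 \left(4 - 4\right) + \sqrt{2} \sqrt{171}} = \sqrt{84 \left(4 - 4\right) + \sqrt{2} \cdot 3 \sqrt{19}} = \sqrt{84 \cdot 0 + 3 \sqrt{38}} = \sqrt{0 + 3 \sqrt{38}} = \sqrt{3 \sqrt{38}} = \sqrt{3} \sqrt[4]{38}$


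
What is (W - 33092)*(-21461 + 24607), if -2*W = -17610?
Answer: -76406902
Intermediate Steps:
W = 8805 (W = -½*(-17610) = 8805)
(W - 33092)*(-21461 + 24607) = (8805 - 33092)*(-21461 + 24607) = -24287*3146 = -76406902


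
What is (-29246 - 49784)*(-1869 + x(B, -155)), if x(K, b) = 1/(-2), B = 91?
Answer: 147746585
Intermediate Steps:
x(K, b) = -½
(-29246 - 49784)*(-1869 + x(B, -155)) = (-29246 - 49784)*(-1869 - ½) = -79030*(-3739/2) = 147746585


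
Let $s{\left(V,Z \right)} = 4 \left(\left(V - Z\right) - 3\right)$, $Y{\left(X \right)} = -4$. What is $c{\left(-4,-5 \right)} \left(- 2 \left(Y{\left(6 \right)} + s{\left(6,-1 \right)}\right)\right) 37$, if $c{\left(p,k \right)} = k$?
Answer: $4440$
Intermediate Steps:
$s{\left(V,Z \right)} = -12 - 4 Z + 4 V$ ($s{\left(V,Z \right)} = 4 \left(-3 + V - Z\right) = -12 - 4 Z + 4 V$)
$c{\left(-4,-5 \right)} \left(- 2 \left(Y{\left(6 \right)} + s{\left(6,-1 \right)}\right)\right) 37 = - 5 \left(- 2 \left(-4 - -16\right)\right) 37 = - 5 \left(- 2 \left(-4 + \left(-12 + 4 + 24\right)\right)\right) 37 = - 5 \left(- 2 \left(-4 + 16\right)\right) 37 = - 5 \left(\left(-2\right) 12\right) 37 = \left(-5\right) \left(-24\right) 37 = 120 \cdot 37 = 4440$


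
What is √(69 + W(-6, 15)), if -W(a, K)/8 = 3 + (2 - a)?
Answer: I*√19 ≈ 4.3589*I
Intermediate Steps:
W(a, K) = -40 + 8*a (W(a, K) = -8*(3 + (2 - a)) = -8*(5 - a) = -40 + 8*a)
√(69 + W(-6, 15)) = √(69 + (-40 + 8*(-6))) = √(69 + (-40 - 48)) = √(69 - 88) = √(-19) = I*√19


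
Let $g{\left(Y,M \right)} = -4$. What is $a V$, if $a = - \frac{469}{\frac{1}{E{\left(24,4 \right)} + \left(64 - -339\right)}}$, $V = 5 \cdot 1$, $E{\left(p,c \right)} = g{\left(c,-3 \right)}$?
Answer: $-935655$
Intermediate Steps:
$E{\left(p,c \right)} = -4$
$V = 5$
$a = -187131$ ($a = - \frac{469}{\frac{1}{-4 + \left(64 - -339\right)}} = - \frac{469}{\frac{1}{-4 + \left(64 + 339\right)}} = - \frac{469}{\frac{1}{-4 + 403}} = - \frac{469}{\frac{1}{399}} = - 469 \frac{1}{\frac{1}{399}} = \left(-469\right) 399 = -187131$)
$a V = \left(-187131\right) 5 = -935655$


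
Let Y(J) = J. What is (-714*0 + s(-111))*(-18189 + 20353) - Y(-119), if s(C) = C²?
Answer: 26662763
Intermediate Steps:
(-714*0 + s(-111))*(-18189 + 20353) - Y(-119) = (-714*0 + (-111)²)*(-18189 + 20353) - 1*(-119) = (0 + 12321)*2164 + 119 = 12321*2164 + 119 = 26662644 + 119 = 26662763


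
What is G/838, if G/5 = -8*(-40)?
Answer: 800/419 ≈ 1.9093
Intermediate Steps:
G = 1600 (G = 5*(-8*(-40)) = 5*320 = 1600)
G/838 = 1600/838 = 1600*(1/838) = 800/419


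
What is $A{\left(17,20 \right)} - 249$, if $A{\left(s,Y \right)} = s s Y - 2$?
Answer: $5529$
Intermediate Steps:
$A{\left(s,Y \right)} = -2 + Y s^{2}$ ($A{\left(s,Y \right)} = s^{2} Y - 2 = Y s^{2} - 2 = -2 + Y s^{2}$)
$A{\left(17,20 \right)} - 249 = \left(-2 + 20 \cdot 17^{2}\right) - 249 = \left(-2 + 20 \cdot 289\right) - 249 = \left(-2 + 5780\right) - 249 = 5778 - 249 = 5529$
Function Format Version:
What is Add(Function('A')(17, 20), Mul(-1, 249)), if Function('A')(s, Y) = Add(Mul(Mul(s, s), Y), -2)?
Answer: 5529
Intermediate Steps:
Function('A')(s, Y) = Add(-2, Mul(Y, Pow(s, 2))) (Function('A')(s, Y) = Add(Mul(Pow(s, 2), Y), -2) = Add(Mul(Y, Pow(s, 2)), -2) = Add(-2, Mul(Y, Pow(s, 2))))
Add(Function('A')(17, 20), Mul(-1, 249)) = Add(Add(-2, Mul(20, Pow(17, 2))), Mul(-1, 249)) = Add(Add(-2, Mul(20, 289)), -249) = Add(Add(-2, 5780), -249) = Add(5778, -249) = 5529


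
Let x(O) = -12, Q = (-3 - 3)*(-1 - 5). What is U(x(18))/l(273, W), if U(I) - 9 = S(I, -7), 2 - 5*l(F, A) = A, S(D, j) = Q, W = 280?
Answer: -225/278 ≈ -0.80935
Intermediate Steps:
Q = 36 (Q = -6*(-6) = 36)
S(D, j) = 36
l(F, A) = 2/5 - A/5
U(I) = 45 (U(I) = 9 + 36 = 45)
U(x(18))/l(273, W) = 45/(2/5 - 1/5*280) = 45/(2/5 - 56) = 45/(-278/5) = 45*(-5/278) = -225/278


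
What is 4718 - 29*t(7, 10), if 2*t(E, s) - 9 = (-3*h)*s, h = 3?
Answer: 11785/2 ≈ 5892.5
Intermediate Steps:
t(E, s) = 9/2 - 9*s/2 (t(E, s) = 9/2 + ((-3*3)*s)/2 = 9/2 + (-9*s)/2 = 9/2 - 9*s/2)
4718 - 29*t(7, 10) = 4718 - 29*(9/2 - 9/2*10) = 4718 - 29*(9/2 - 45) = 4718 - 29*(-81/2) = 4718 + 2349/2 = 11785/2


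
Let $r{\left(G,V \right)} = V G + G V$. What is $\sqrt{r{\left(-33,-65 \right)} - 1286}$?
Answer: $2 \sqrt{751} \approx 54.809$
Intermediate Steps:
$r{\left(G,V \right)} = 2 G V$ ($r{\left(G,V \right)} = G V + G V = 2 G V$)
$\sqrt{r{\left(-33,-65 \right)} - 1286} = \sqrt{2 \left(-33\right) \left(-65\right) - 1286} = \sqrt{4290 - 1286} = \sqrt{3004} = 2 \sqrt{751}$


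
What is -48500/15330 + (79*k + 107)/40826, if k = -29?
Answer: -100677086/31293129 ≈ -3.2172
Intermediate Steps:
-48500/15330 + (79*k + 107)/40826 = -48500/15330 + (79*(-29) + 107)/40826 = -48500*1/15330 + (-2291 + 107)*(1/40826) = -4850/1533 - 2184*1/40826 = -4850/1533 - 1092/20413 = -100677086/31293129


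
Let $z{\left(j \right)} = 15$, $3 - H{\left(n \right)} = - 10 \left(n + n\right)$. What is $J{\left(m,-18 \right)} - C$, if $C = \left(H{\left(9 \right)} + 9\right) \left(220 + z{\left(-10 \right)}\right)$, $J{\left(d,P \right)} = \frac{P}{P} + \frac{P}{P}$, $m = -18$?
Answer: $-45118$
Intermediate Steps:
$H{\left(n \right)} = 3 + 20 n$ ($H{\left(n \right)} = 3 - - 10 \left(n + n\right) = 3 - - 10 \cdot 2 n = 3 - - 20 n = 3 + 20 n$)
$J{\left(d,P \right)} = 2$ ($J{\left(d,P \right)} = 1 + 1 = 2$)
$C = 45120$ ($C = \left(\left(3 + 20 \cdot 9\right) + 9\right) \left(220 + 15\right) = \left(\left(3 + 180\right) + 9\right) 235 = \left(183 + 9\right) 235 = 192 \cdot 235 = 45120$)
$J{\left(m,-18 \right)} - C = 2 - 45120 = -45118$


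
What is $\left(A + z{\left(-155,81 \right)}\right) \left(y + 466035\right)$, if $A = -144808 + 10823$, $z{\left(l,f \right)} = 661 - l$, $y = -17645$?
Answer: $-59711647910$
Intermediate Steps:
$A = -133985$
$\left(A + z{\left(-155,81 \right)}\right) \left(y + 466035\right) = \left(-133985 + \left(661 - -155\right)\right) \left(-17645 + 466035\right) = \left(-133985 + \left(661 + 155\right)\right) 448390 = \left(-133985 + 816\right) 448390 = \left(-133169\right) 448390 = -59711647910$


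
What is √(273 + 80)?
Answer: √353 ≈ 18.788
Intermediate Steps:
√(273 + 80) = √353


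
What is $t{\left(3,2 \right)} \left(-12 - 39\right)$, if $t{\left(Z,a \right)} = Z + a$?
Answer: $-255$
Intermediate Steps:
$t{\left(3,2 \right)} \left(-12 - 39\right) = \left(3 + 2\right) \left(-12 - 39\right) = 5 \left(-51\right) = -255$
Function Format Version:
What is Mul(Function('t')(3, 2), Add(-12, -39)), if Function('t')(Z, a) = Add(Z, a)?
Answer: -255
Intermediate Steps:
Mul(Function('t')(3, 2), Add(-12, -39)) = Mul(Add(3, 2), Add(-12, -39)) = Mul(5, -51) = -255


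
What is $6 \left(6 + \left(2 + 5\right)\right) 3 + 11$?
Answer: $245$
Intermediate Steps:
$6 \left(6 + \left(2 + 5\right)\right) 3 + 11 = 6 \left(6 + 7\right) 3 + 11 = 6 \cdot 13 \cdot 3 + 11 = 78 \cdot 3 + 11 = 234 + 11 = 245$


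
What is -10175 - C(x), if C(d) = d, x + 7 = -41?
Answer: -10127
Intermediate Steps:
x = -48 (x = -7 - 41 = -48)
-10175 - C(x) = -10175 - 1*(-48) = -10175 + 48 = -10127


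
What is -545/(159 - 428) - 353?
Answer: -94412/269 ≈ -350.97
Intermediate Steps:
-545/(159 - 428) - 353 = -545/(-269) - 353 = -1/269*(-545) - 353 = 545/269 - 353 = -94412/269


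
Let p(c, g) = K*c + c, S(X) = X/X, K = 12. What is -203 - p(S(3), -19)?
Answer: -216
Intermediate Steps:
S(X) = 1
p(c, g) = 13*c (p(c, g) = 12*c + c = 13*c)
-203 - p(S(3), -19) = -203 - 13 = -216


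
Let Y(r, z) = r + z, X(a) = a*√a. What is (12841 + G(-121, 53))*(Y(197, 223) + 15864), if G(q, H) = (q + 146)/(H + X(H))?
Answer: 144071757741/689 + 101775*√53/689 ≈ 2.0910e+8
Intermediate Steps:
X(a) = a^(3/2)
G(q, H) = (146 + q)/(H + H^(3/2)) (G(q, H) = (q + 146)/(H + H^(3/2)) = (146 + q)/(H + H^(3/2)))
(12841 + G(-121, 53))*(Y(197, 223) + 15864) = (12841 + (146 - 121)/(53 + 53^(3/2)))*((197 + 223) + 15864) = (12841 + 25/(53 + 53*√53))*(420 + 15864) = (12841 + 25/(53 + 53*√53))*16284 = 209102844 + 407100/(53 + 53*√53)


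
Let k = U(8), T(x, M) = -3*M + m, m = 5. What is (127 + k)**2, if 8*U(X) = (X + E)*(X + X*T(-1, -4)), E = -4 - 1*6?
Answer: 8281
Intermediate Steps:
T(x, M) = 5 - 3*M (T(x, M) = -3*M + 5 = 5 - 3*M)
E = -10 (E = -4 - 6 = -10)
U(X) = 9*X*(-10 + X)/4 (U(X) = ((X - 10)*(X + X*(5 - 3*(-4))))/8 = ((-10 + X)*(X + X*(5 + 12)))/8 = ((-10 + X)*(X + X*17))/8 = ((-10 + X)*(X + 17*X))/8 = ((-10 + X)*(18*X))/8 = (18*X*(-10 + X))/8 = 9*X*(-10 + X)/4)
k = -36 (k = (9/4)*8*(-10 + 8) = (9/4)*8*(-2) = -36)
(127 + k)**2 = (127 - 36)**2 = 91**2 = 8281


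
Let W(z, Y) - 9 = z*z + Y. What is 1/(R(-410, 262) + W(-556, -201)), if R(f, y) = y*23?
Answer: 1/314970 ≈ 3.1749e-6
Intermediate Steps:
R(f, y) = 23*y
W(z, Y) = 9 + Y + z**2 (W(z, Y) = 9 + (z*z + Y) = 9 + (z**2 + Y) = 9 + (Y + z**2) = 9 + Y + z**2)
1/(R(-410, 262) + W(-556, -201)) = 1/(23*262 + (9 - 201 + (-556)**2)) = 1/(6026 + (9 - 201 + 309136)) = 1/(6026 + 308944) = 1/314970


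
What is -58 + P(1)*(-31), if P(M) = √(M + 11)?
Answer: -58 - 62*√3 ≈ -165.39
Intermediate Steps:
P(M) = √(11 + M)
-58 + P(1)*(-31) = -58 + √(11 + 1)*(-31) = -58 + √12*(-31) = -58 + (2*√3)*(-31) = -58 - 62*√3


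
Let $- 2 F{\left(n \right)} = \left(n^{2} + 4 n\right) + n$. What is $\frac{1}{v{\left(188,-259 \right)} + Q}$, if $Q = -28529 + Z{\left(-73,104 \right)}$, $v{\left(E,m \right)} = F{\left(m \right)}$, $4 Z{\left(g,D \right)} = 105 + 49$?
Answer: $- \frac{2}{122767} \approx -1.6291 \cdot 10^{-5}$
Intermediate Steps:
$Z{\left(g,D \right)} = \frac{77}{2}$ ($Z{\left(g,D \right)} = \frac{105 + 49}{4} = \frac{1}{4} \cdot 154 = \frac{77}{2}$)
$F{\left(n \right)} = - \frac{5 n}{2} - \frac{n^{2}}{2}$ ($F{\left(n \right)} = - \frac{\left(n^{2} + 4 n\right) + n}{2} = - \frac{n^{2} + 5 n}{2} = - \frac{5 n}{2} - \frac{n^{2}}{2}$)
$v{\left(E,m \right)} = - \frac{m \left(5 + m\right)}{2}$
$Q = - \frac{56981}{2}$ ($Q = -28529 + \frac{77}{2} = - \frac{56981}{2} \approx -28491.0$)
$\frac{1}{v{\left(188,-259 \right)} + Q} = \frac{1}{\left(- \frac{1}{2}\right) \left(-259\right) \left(5 - 259\right) - \frac{56981}{2}} = \frac{1}{\left(- \frac{1}{2}\right) \left(-259\right) \left(-254\right) - \frac{56981}{2}} = \frac{1}{-32893 - \frac{56981}{2}} = \frac{1}{- \frac{122767}{2}} = - \frac{2}{122767}$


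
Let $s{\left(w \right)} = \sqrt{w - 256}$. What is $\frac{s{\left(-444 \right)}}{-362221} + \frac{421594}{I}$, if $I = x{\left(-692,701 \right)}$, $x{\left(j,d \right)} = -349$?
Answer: $- \frac{421594}{349} - \frac{10 i \sqrt{7}}{362221} \approx -1208.0 - 7.3042 \cdot 10^{-5} i$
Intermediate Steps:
$s{\left(w \right)} = \sqrt{-256 + w}$
$I = -349$
$\frac{s{\left(-444 \right)}}{-362221} + \frac{421594}{I} = \frac{\sqrt{-256 - 444}}{-362221} + \frac{421594}{-349} = \sqrt{-700} \left(- \frac{1}{362221}\right) + 421594 \left(- \frac{1}{349}\right) = 10 i \sqrt{7} \left(- \frac{1}{362221}\right) - \frac{421594}{349} = - \frac{10 i \sqrt{7}}{362221} - \frac{421594}{349} = - \frac{421594}{349} - \frac{10 i \sqrt{7}}{362221}$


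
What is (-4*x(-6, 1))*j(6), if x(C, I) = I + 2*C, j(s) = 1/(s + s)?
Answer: 11/3 ≈ 3.6667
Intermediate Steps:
j(s) = 1/(2*s)
(-4*x(-6, 1))*j(6) = (-4*(1 + 2*(-6)))*((½)/6) = (-4*(1 - 12))*((½)*(⅙)) = -4*(-11)*(1/12) = 44*(1/12) = 11/3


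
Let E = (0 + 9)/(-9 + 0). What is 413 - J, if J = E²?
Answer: 412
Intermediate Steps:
E = -1 (E = 9/(-9) = 9*(-⅑) = -1)
J = 1 (J = (-1)² = 1)
413 - J = 413 - 1*1 = 413 - 1 = 412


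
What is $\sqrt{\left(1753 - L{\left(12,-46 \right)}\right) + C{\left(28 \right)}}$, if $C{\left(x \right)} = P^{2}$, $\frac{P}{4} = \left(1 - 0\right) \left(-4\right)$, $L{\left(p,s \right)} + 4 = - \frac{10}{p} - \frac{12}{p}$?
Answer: $\frac{\sqrt{72534}}{6} \approx 44.887$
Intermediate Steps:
$L{\left(p,s \right)} = -4 - \frac{22}{p}$
$P = -16$ ($P = 4 \left(1 - 0\right) \left(-4\right) = 4 \left(1 + 0\right) \left(-4\right) = 4 \cdot 1 \left(-4\right) = 4 \left(-4\right) = -16$)
$C{\left(x \right)} = 256$ ($C{\left(x \right)} = \left(-16\right)^{2} = 256$)
$\sqrt{\left(1753 - L{\left(12,-46 \right)}\right) + C{\left(28 \right)}} = \sqrt{\left(1753 - \left(-4 - \frac{22}{12}\right)\right) + 256} = \sqrt{\left(1753 - \left(-4 - \frac{11}{6}\right)\right) + 256} = \sqrt{\left(1753 - - \frac{35}{6}\right) + 256} = \sqrt{\left(1753 + \frac{35}{6}\right) + 256} = \sqrt{\frac{10553}{6} + 256} = \sqrt{\frac{12089}{6}} = \frac{\sqrt{72534}}{6}$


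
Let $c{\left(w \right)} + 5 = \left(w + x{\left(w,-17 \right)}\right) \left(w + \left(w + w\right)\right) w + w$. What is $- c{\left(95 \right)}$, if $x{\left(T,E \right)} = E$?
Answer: $-2111940$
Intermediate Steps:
$c{\left(w \right)} = -5 + w + 3 w^{2} \left(-17 + w\right)$ ($c{\left(w \right)} = -5 + \left(\left(w - 17\right) \left(w + \left(w + w\right)\right) w + w\right) = -5 + \left(\left(-17 + w\right) \left(w + 2 w\right) w + w\right) = -5 + \left(\left(-17 + w\right) 3 w w + w\right) = -5 + \left(3 w \left(-17 + w\right) w + w\right) = -5 + \left(3 w^{2} \left(-17 + w\right) + w\right) = -5 + \left(w + 3 w^{2} \left(-17 + w\right)\right) = -5 + w + 3 w^{2} \left(-17 + w\right)$)
$- c{\left(95 \right)} = - (-5 + 95 - 51 \cdot 95^{2} + 3 \cdot 95^{3}) = - (-5 + 95 - 460275 + 3 \cdot 857375) = - (-5 + 95 - 460275 + 2572125) = \left(-1\right) 2111940 = -2111940$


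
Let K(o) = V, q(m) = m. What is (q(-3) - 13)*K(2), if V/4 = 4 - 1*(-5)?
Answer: -576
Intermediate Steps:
V = 36 (V = 4*(4 - 1*(-5)) = 4*(4 + 5) = 4*9 = 36)
K(o) = 36
(q(-3) - 13)*K(2) = (-3 - 13)*36 = -16*36 = -576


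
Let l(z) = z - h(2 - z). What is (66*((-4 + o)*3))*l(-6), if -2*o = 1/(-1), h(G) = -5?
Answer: 693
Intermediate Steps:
o = ½ (o = -½/(-1) = -½*(-1) = ½ ≈ 0.50000)
l(z) = 5 + z (l(z) = z - 1*(-5) = z + 5 = 5 + z)
(66*((-4 + o)*3))*l(-6) = (66*((-4 + ½)*3))*(5 - 6) = (66*(-7/2*3))*(-1) = (66*(-21/2))*(-1) = -693*(-1) = 693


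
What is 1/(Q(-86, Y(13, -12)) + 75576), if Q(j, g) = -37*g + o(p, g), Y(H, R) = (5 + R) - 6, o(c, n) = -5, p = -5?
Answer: 1/76052 ≈ 1.3149e-5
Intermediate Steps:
Y(H, R) = -1 + R
Q(j, g) = -5 - 37*g (Q(j, g) = -37*g - 5 = -5 - 37*g)
1/(Q(-86, Y(13, -12)) + 75576) = 1/((-5 - 37*(-1 - 12)) + 75576) = 1/((-5 - 37*(-13)) + 75576) = 1/((-5 + 481) + 75576) = 1/(476 + 75576) = 1/76052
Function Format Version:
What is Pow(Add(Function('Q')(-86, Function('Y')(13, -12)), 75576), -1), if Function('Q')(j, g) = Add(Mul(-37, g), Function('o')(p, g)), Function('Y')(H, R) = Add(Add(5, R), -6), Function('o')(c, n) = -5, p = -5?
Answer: Rational(1, 76052) ≈ 1.3149e-5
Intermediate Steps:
Function('Y')(H, R) = Add(-1, R)
Function('Q')(j, g) = Add(-5, Mul(-37, g)) (Function('Q')(j, g) = Add(Mul(-37, g), -5) = Add(-5, Mul(-37, g)))
Pow(Add(Function('Q')(-86, Function('Y')(13, -12)), 75576), -1) = Pow(Add(Add(-5, Mul(-37, Add(-1, -12))), 75576), -1) = Pow(Add(Add(-5, Mul(-37, -13)), 75576), -1) = Pow(Add(Add(-5, 481), 75576), -1) = Pow(Add(476, 75576), -1) = Pow(76052, -1) = Rational(1, 76052)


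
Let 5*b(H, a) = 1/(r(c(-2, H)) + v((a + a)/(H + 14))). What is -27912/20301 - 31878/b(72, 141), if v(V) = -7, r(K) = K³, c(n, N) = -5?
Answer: 142374151856/6767 ≈ 2.1039e+7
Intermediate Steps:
b(H, a) = -1/660 (b(H, a) = 1/(5*((-5)³ - 7)) = 1/(5*(-125 - 7)) = (⅕)/(-132) = (⅕)*(-1/132) = -1/660)
-27912/20301 - 31878/b(72, 141) = -27912/20301 - 31878/(-1/660) = -27912*1/20301 - 31878*(-660) = -9304/6767 + 21039480 = 142374151856/6767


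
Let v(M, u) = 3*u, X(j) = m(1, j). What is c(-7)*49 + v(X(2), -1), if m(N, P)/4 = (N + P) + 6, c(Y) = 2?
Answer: 95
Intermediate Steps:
m(N, P) = 24 + 4*N + 4*P (m(N, P) = 4*((N + P) + 6) = 4*(6 + N + P) = 24 + 4*N + 4*P)
X(j) = 28 + 4*j (X(j) = 24 + 4*1 + 4*j = 24 + 4 + 4*j = 28 + 4*j)
c(-7)*49 + v(X(2), -1) = 2*49 + 3*(-1) = 98 - 3 = 95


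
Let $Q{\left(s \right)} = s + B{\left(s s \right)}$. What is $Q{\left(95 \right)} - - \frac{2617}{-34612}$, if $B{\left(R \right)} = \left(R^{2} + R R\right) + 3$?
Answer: $\frac{5638341454359}{34612} \approx 1.629 \cdot 10^{8}$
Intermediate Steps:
$B{\left(R \right)} = 3 + 2 R^{2}$ ($B{\left(R \right)} = \left(R^{2} + R^{2}\right) + 3 = 2 R^{2} + 3 = 3 + 2 R^{2}$)
$Q{\left(s \right)} = 3 + s + 2 s^{4}$ ($Q{\left(s \right)} = s + \left(3 + 2 \left(s s\right)^{2}\right) = s + \left(3 + 2 \left(s^{2}\right)^{2}\right) = s + \left(3 + 2 s^{4}\right) = 3 + s + 2 s^{4}$)
$Q{\left(95 \right)} - - \frac{2617}{-34612} = \left(3 + 95 + 2 \cdot 95^{4}\right) - - \frac{2617}{-34612} = \left(3 + 95 + 2 \cdot 81450625\right) - \left(-2617\right) \left(- \frac{1}{34612}\right) = \left(3 + 95 + 162901250\right) - \frac{2617}{34612} = 162901348 - \frac{2617}{34612} = \frac{5638341454359}{34612}$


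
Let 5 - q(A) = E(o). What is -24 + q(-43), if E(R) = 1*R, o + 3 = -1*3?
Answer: -13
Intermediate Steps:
o = -6 (o = -3 - 1*3 = -3 - 3 = -6)
E(R) = R
q(A) = 11 (q(A) = 5 - 1*(-6) = 5 + 6 = 11)
-24 + q(-43) = -24 + 11 = -13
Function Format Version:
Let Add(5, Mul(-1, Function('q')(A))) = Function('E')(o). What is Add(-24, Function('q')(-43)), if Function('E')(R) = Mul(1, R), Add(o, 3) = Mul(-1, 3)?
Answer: -13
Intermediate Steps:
o = -6 (o = Add(-3, Mul(-1, 3)) = Add(-3, -3) = -6)
Function('E')(R) = R
Function('q')(A) = 11 (Function('q')(A) = Add(5, Mul(-1, -6)) = Add(5, 6) = 11)
Add(-24, Function('q')(-43)) = Add(-24, 11) = -13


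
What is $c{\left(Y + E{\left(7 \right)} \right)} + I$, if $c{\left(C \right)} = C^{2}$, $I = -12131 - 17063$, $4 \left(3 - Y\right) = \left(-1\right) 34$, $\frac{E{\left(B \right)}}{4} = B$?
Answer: $- \frac{110535}{4} \approx -27634.0$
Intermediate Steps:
$E{\left(B \right)} = 4 B$
$Y = \frac{23}{2}$ ($Y = 3 - \frac{\left(-1\right) 34}{4} = 3 - - \frac{17}{2} = 3 + \frac{17}{2} = \frac{23}{2} \approx 11.5$)
$I = -29194$ ($I = -12131 - 17063 = -29194$)
$c{\left(Y + E{\left(7 \right)} \right)} + I = \left(\frac{23}{2} + 4 \cdot 7\right)^{2} - 29194 = \left(\frac{23}{2} + 28\right)^{2} - 29194 = \left(\frac{79}{2}\right)^{2} - 29194 = \frac{6241}{4} - 29194 = - \frac{110535}{4}$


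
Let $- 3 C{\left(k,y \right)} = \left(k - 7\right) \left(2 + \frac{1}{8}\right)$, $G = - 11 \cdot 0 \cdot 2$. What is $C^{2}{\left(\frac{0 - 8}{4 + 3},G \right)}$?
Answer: $\frac{104329}{3136} \approx 33.268$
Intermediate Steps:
$G = 0$ ($G = \left(-11\right) 0 = 0$)
$C{\left(k,y \right)} = \frac{119}{24} - \frac{17 k}{24}$ ($C{\left(k,y \right)} = - \frac{\left(k - 7\right) \left(2 + \frac{1}{8}\right)}{3} = - \frac{\left(-7 + k\right) \left(2 + \frac{1}{8}\right)}{3} = - \frac{\left(-7 + k\right) \frac{17}{8}}{3} = - \frac{- \frac{119}{8} + \frac{17 k}{8}}{3} = \frac{119}{24} - \frac{17 k}{24}$)
$C^{2}{\left(\frac{0 - 8}{4 + 3},G \right)} = \left(\frac{119}{24} - \frac{17 \frac{0 - 8}{4 + 3}}{24}\right)^{2} = \left(\frac{119}{24} - \frac{17 \left(- \frac{8}{7}\right)}{24}\right)^{2} = \left(\frac{119}{24} - \frac{17 \left(\left(-8\right) \frac{1}{7}\right)}{24}\right)^{2} = \left(\frac{119}{24} - - \frac{17}{21}\right)^{2} = \left(\frac{119}{24} + \frac{17}{21}\right)^{2} = \left(\frac{323}{56}\right)^{2} = \frac{104329}{3136}$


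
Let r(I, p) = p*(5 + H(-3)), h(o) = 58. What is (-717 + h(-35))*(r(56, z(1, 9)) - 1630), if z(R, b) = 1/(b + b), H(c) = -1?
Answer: 9666212/9 ≈ 1.0740e+6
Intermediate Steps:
z(R, b) = 1/(2*b)
r(I, p) = 4*p (r(I, p) = p*(5 - 1) = p*4 = 4*p)
(-717 + h(-35))*(r(56, z(1, 9)) - 1630) = (-717 + 58)*(4*((½)/9) - 1630) = -659*(4*((½)*(⅑)) - 1630) = -659*(4*(1/18) - 1630) = -659*(2/9 - 1630) = -659*(-14668/9) = 9666212/9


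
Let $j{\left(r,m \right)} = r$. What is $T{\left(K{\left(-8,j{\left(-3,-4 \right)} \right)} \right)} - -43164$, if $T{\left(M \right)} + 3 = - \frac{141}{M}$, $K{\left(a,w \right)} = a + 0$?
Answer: $\frac{345429}{8} \approx 43179.0$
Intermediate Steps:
$K{\left(a,w \right)} = a$
$T{\left(M \right)} = -3 - \frac{141}{M}$
$T{\left(K{\left(-8,j{\left(-3,-4 \right)} \right)} \right)} - -43164 = \left(-3 - \frac{141}{-8}\right) - -43164 = \left(-3 - - \frac{141}{8}\right) + 43164 = \left(-3 + \frac{141}{8}\right) + 43164 = \frac{117}{8} + 43164 = \frac{345429}{8}$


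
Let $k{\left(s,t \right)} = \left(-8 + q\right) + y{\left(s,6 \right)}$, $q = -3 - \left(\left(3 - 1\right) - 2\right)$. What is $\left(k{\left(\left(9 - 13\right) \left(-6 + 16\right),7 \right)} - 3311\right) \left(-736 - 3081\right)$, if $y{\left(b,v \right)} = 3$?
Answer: $12668623$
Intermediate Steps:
$q = -3$ ($q = -3 - \left(2 - 2\right) = -3 - 0 = -3 + 0 = -3$)
$k{\left(s,t \right)} = -8$ ($k{\left(s,t \right)} = \left(-8 - 3\right) + 3 = -11 + 3 = -8$)
$\left(k{\left(\left(9 - 13\right) \left(-6 + 16\right),7 \right)} - 3311\right) \left(-736 - 3081\right) = \left(-8 - 3311\right) \left(-736 - 3081\right) = \left(-3319\right) \left(-3817\right) = 12668623$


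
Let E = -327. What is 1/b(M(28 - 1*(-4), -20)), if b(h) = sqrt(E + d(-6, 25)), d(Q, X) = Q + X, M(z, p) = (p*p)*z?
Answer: -I*sqrt(77)/154 ≈ -0.05698*I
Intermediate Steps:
M(z, p) = z*p**2 (M(z, p) = p**2*z = z*p**2)
b(h) = 2*I*sqrt(77) (b(h) = sqrt(-327 + (-6 + 25)) = sqrt(-327 + 19) = sqrt(-308) = 2*I*sqrt(77))
1/b(M(28 - 1*(-4), -20)) = 1/(2*I*sqrt(77)) = -I*sqrt(77)/154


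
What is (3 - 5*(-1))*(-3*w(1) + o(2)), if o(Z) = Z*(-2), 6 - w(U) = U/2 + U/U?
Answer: -140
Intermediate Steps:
w(U) = 5 - U/2 (w(U) = 6 - (U/2 + U/U) = 6 - (U*(½) + 1) = 6 - (U/2 + 1) = 6 - (1 + U/2) = 6 + (-1 - U/2) = 5 - U/2)
o(Z) = -2*Z
(3 - 5*(-1))*(-3*w(1) + o(2)) = (3 - 5*(-1))*(-3*(5 - ½*1) - 2*2) = (3 + 5)*(-3*(5 - ½) - 4) = 8*(-3*9/2 - 4) = 8*(-27/2 - 4) = 8*(-35/2) = -140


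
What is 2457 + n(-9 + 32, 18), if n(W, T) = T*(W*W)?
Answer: 11979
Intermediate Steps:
n(W, T) = T*W²
2457 + n(-9 + 32, 18) = 2457 + 18*(-9 + 32)² = 2457 + 18*23² = 2457 + 18*529 = 2457 + 9522 = 11979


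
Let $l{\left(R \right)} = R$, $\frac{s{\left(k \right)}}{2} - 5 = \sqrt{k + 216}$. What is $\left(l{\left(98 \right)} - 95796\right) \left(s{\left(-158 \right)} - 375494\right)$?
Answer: $35933067832 - 191396 \sqrt{58} \approx 3.5932 \cdot 10^{10}$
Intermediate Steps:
$s{\left(k \right)} = 10 + 2 \sqrt{216 + k}$ ($s{\left(k \right)} = 10 + 2 \sqrt{k + 216} = 10 + 2 \sqrt{216 + k}$)
$\left(l{\left(98 \right)} - 95796\right) \left(s{\left(-158 \right)} - 375494\right) = \left(98 - 95796\right) \left(\left(10 + 2 \sqrt{216 - 158}\right) - 375494\right) = - 95698 \left(\left(10 + 2 \sqrt{58}\right) - 375494\right) = - 95698 \left(-375484 + 2 \sqrt{58}\right) = 35933067832 - 191396 \sqrt{58}$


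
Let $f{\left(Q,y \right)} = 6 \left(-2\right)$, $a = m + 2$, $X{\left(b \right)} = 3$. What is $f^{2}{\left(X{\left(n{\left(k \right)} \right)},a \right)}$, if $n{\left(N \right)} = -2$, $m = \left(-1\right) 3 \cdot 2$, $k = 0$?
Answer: $144$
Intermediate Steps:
$m = -6$ ($m = \left(-3\right) 2 = -6$)
$a = -4$ ($a = -6 + 2 = -4$)
$f{\left(Q,y \right)} = -12$
$f^{2}{\left(X{\left(n{\left(k \right)} \right)},a \right)} = \left(-12\right)^{2} = 144$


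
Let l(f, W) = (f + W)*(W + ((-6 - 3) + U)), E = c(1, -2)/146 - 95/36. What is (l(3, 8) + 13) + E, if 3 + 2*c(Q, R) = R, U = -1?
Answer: -7658/657 ≈ -11.656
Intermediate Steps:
c(Q, R) = -3/2 + R/2
E = -1745/657 (E = (-3/2 + (½)*(-2))/146 - 95/36 = (-3/2 - 1)*(1/146) - 95*1/36 = -5/2*1/146 - 95/36 = -5/292 - 95/36 = -1745/657 ≈ -2.6560)
l(f, W) = (-10 + W)*(W + f) (l(f, W) = (f + W)*(W + ((-6 - 3) - 1)) = (W + f)*(W + (-9 - 1)) = (W + f)*(W - 10) = (W + f)*(-10 + W) = (-10 + W)*(W + f))
(l(3, 8) + 13) + E = ((8² - 10*8 - 10*3 + 8*3) + 13) - 1745/657 = ((64 - 80 - 30 + 24) + 13) - 1745/657 = (-22 + 13) - 1745/657 = -9 - 1745/657 = -7658/657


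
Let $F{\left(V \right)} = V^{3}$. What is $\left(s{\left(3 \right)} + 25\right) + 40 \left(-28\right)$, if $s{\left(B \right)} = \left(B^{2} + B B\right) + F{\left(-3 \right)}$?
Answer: $-1104$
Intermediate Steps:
$s{\left(B \right)} = -27 + 2 B^{2}$ ($s{\left(B \right)} = \left(B^{2} + B B\right) + \left(-3\right)^{3} = \left(B^{2} + B^{2}\right) - 27 = 2 B^{2} - 27 = -27 + 2 B^{2}$)
$\left(s{\left(3 \right)} + 25\right) + 40 \left(-28\right) = \left(\left(-27 + 2 \cdot 3^{2}\right) + 25\right) + 40 \left(-28\right) = \left(\left(-27 + 2 \cdot 9\right) + 25\right) - 1120 = \left(\left(-27 + 18\right) + 25\right) - 1120 = \left(-9 + 25\right) - 1120 = 16 - 1120 = -1104$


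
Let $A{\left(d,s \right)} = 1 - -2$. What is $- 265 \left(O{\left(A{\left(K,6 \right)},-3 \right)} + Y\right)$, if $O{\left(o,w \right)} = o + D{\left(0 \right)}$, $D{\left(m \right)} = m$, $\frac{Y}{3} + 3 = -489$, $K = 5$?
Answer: $390345$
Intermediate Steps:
$A{\left(d,s \right)} = 3$ ($A{\left(d,s \right)} = 1 + 2 = 3$)
$Y = -1476$ ($Y = -9 + 3 \left(-489\right) = -9 - 1467 = -1476$)
$O{\left(o,w \right)} = o$ ($O{\left(o,w \right)} = o + 0 = o$)
$- 265 \left(O{\left(A{\left(K,6 \right)},-3 \right)} + Y\right) = - 265 \left(3 - 1476\right) = \left(-265\right) \left(-1473\right) = 390345$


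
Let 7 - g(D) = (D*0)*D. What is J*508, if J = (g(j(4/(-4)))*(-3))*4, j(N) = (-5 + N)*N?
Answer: -42672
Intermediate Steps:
j(N) = N*(-5 + N)
g(D) = 7 (g(D) = 7 - D*0*D = 7 - 0*D = 7 - 1*0 = 7 + 0 = 7)
J = -84 (J = (7*(-3))*4 = -21*4 = -84)
J*508 = -84*508 = -42672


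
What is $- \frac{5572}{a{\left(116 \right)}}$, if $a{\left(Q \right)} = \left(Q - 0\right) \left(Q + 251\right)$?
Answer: $- \frac{1393}{10643} \approx -0.13088$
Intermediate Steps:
$a{\left(Q \right)} = Q \left(251 + Q\right)$ ($a{\left(Q \right)} = \left(Q + 0\right) \left(251 + Q\right) = Q \left(251 + Q\right)$)
$- \frac{5572}{a{\left(116 \right)}} = - \frac{5572}{116 \left(251 + 116\right)} = - \frac{5572}{116 \cdot 367} = - \frac{5572}{42572} = \left(-5572\right) \frac{1}{42572} = - \frac{1393}{10643}$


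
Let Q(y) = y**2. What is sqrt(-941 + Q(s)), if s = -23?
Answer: 2*I*sqrt(103) ≈ 20.298*I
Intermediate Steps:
sqrt(-941 + Q(s)) = sqrt(-941 + (-23)**2) = sqrt(-941 + 529) = sqrt(-412) = 2*I*sqrt(103)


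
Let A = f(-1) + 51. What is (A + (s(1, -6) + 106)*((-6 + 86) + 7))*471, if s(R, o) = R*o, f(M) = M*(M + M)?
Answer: 4122663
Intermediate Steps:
f(M) = 2*M**2 (f(M) = M*(2*M) = 2*M**2)
A = 53 (A = 2*(-1)**2 + 51 = 2*1 + 51 = 2 + 51 = 53)
(A + (s(1, -6) + 106)*((-6 + 86) + 7))*471 = (53 + (1*(-6) + 106)*((-6 + 86) + 7))*471 = (53 + (-6 + 106)*(80 + 7))*471 = (53 + 100*87)*471 = (53 + 8700)*471 = 8753*471 = 4122663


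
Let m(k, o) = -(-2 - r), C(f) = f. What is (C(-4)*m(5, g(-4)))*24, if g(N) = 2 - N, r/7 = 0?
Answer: -192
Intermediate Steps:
r = 0 (r = 7*0 = 0)
m(k, o) = 2 (m(k, o) = -(-2 - 1*0) = -(-2 + 0) = -1*(-2) = 2)
(C(-4)*m(5, g(-4)))*24 = -4*2*24 = -8*24 = -192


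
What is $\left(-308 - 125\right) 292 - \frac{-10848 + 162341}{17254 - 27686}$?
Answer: $- \frac{1318828859}{10432} \approx -1.2642 \cdot 10^{5}$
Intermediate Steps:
$\left(-308 - 125\right) 292 - \frac{-10848 + 162341}{17254 - 27686} = \left(-433\right) 292 - \frac{151493}{-10432} = -126436 - 151493 \left(- \frac{1}{10432}\right) = -126436 - - \frac{151493}{10432} = -126436 + \frac{151493}{10432} = - \frac{1318828859}{10432}$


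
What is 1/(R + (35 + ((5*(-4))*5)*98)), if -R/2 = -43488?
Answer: 1/77211 ≈ 1.2952e-5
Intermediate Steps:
R = 86976 (R = -2*(-43488) = 86976)
1/(R + (35 + ((5*(-4))*5)*98)) = 1/(86976 + (35 + ((5*(-4))*5)*98)) = 1/(86976 + (35 - 20*5*98)) = 1/(86976 + (35 - 100*98)) = 1/(86976 + (35 - 9800)) = 1/(86976 - 9765) = 1/77211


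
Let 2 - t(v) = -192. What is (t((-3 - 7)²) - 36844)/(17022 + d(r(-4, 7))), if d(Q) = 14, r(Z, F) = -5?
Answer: -18325/8518 ≈ -2.1513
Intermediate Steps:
t(v) = 194 (t(v) = 2 - 1*(-192) = 2 + 192 = 194)
(t((-3 - 7)²) - 36844)/(17022 + d(r(-4, 7))) = (194 - 36844)/(17022 + 14) = -36650/17036 = -36650*1/17036 = -18325/8518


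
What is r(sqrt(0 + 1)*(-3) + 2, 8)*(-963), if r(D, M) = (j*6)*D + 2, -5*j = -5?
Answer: 3852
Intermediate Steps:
j = 1 (j = -1/5*(-5) = 1)
r(D, M) = 2 + 6*D (r(D, M) = (1*6)*D + 2 = 6*D + 2 = 2 + 6*D)
r(sqrt(0 + 1)*(-3) + 2, 8)*(-963) = (2 + 6*(sqrt(0 + 1)*(-3) + 2))*(-963) = (2 + 6*(sqrt(1)*(-3) + 2))*(-963) = (2 + 6*(1*(-3) + 2))*(-963) = (2 + 6*(-3 + 2))*(-963) = (2 + 6*(-1))*(-963) = (2 - 6)*(-963) = -4*(-963) = 3852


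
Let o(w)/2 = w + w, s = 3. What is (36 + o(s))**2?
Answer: 2304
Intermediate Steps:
o(w) = 4*w (o(w) = 2*(w + w) = 2*(2*w) = 4*w)
(36 + o(s))**2 = (36 + 4*3)**2 = (36 + 12)**2 = 48**2 = 2304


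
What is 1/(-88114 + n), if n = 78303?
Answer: -1/9811 ≈ -0.00010193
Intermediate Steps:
1/(-88114 + n) = 1/(-88114 + 78303) = 1/(-9811) = -1/9811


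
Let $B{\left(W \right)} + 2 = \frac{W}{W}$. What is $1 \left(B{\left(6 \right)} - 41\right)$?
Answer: $-42$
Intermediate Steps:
$B{\left(W \right)} = -1$ ($B{\left(W \right)} = -2 + \frac{W}{W} = -2 + 1 = -1$)
$1 \left(B{\left(6 \right)} - 41\right) = 1 \left(-1 - 41\right) = 1 \left(-42\right) = -42$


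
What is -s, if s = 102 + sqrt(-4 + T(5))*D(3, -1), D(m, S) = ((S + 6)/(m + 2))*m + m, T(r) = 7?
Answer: -102 - 6*sqrt(3) ≈ -112.39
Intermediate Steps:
D(m, S) = m + m*(6 + S)/(2 + m) (D(m, S) = ((6 + S)/(2 + m))*m + m = m*(6 + S)/(2 + m) + m = m + m*(6 + S)/(2 + m))
s = 102 + 6*sqrt(3) (s = 102 + sqrt(-4 + 7)*(3*(8 - 1 + 3)/(2 + 3)) = 102 + sqrt(3)*(3*10/5) = 102 + sqrt(3)*(3*(1/5)*10) = 102 + sqrt(3)*6 = 102 + 6*sqrt(3) ≈ 112.39)
-s = -(102 + 6*sqrt(3)) = -102 - 6*sqrt(3)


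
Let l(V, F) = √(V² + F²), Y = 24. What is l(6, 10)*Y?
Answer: 48*√34 ≈ 279.89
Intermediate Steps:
l(V, F) = √(F² + V²)
l(6, 10)*Y = √(10² + 6²)*24 = √(100 + 36)*24 = √136*24 = (2*√34)*24 = 48*√34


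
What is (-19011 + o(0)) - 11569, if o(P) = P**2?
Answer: -30580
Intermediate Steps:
(-19011 + o(0)) - 11569 = (-19011 + 0**2) - 11569 = (-19011 + 0) - 11569 = -19011 - 11569 = -30580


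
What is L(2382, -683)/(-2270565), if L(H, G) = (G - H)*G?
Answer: -418679/454113 ≈ -0.92197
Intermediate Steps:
L(H, G) = G*(G - H)
L(2382, -683)/(-2270565) = -683*(-683 - 1*2382)/(-2270565) = -683*(-683 - 2382)*(-1/2270565) = -683*(-3065)*(-1/2270565) = 2093395*(-1/2270565) = -418679/454113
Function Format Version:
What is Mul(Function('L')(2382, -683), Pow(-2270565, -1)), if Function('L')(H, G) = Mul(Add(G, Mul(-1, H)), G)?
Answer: Rational(-418679, 454113) ≈ -0.92197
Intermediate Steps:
Function('L')(H, G) = Mul(G, Add(G, Mul(-1, H)))
Mul(Function('L')(2382, -683), Pow(-2270565, -1)) = Mul(Mul(-683, Add(-683, Mul(-1, 2382))), Pow(-2270565, -1)) = Mul(Mul(-683, Add(-683, -2382)), Rational(-1, 2270565)) = Mul(Mul(-683, -3065), Rational(-1, 2270565)) = Mul(2093395, Rational(-1, 2270565)) = Rational(-418679, 454113)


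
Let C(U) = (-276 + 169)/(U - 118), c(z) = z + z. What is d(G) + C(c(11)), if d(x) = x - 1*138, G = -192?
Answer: -31573/96 ≈ -328.89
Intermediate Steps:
c(z) = 2*z
d(x) = -138 + x (d(x) = x - 138 = -138 + x)
C(U) = -107/(-118 + U)
d(G) + C(c(11)) = (-138 - 192) - 107/(-118 + 2*11) = -330 - 107/(-118 + 22) = -330 - 107/(-96) = -330 - 107*(-1/96) = -330 + 107/96 = -31573/96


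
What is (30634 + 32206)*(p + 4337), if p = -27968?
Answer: -1484972040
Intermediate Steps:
(30634 + 32206)*(p + 4337) = (30634 + 32206)*(-27968 + 4337) = 62840*(-23631) = -1484972040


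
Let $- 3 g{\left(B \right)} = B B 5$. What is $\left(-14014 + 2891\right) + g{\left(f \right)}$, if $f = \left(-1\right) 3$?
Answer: $-11138$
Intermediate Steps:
$f = -3$
$g{\left(B \right)} = - \frac{5 B^{2}}{3}$ ($g{\left(B \right)} = - \frac{B B 5}{3} = - \frac{B^{2} \cdot 5}{3} = - \frac{5 B^{2}}{3}$)
$\left(-14014 + 2891\right) + g{\left(f \right)} = \left(-14014 + 2891\right) - \frac{5 \left(-3\right)^{2}}{3} = -11123 - 15 = -11138$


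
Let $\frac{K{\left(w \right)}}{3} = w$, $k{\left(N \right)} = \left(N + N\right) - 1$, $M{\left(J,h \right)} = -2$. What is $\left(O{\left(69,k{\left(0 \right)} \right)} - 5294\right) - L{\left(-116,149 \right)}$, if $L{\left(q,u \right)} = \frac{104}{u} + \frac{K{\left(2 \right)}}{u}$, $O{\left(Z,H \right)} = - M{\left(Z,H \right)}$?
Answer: $- \frac{788618}{149} \approx -5292.7$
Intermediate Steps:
$k{\left(N \right)} = -1 + 2 N$ ($k{\left(N \right)} = 2 N - 1 = -1 + 2 N$)
$K{\left(w \right)} = 3 w$
$O{\left(Z,H \right)} = 2$ ($O{\left(Z,H \right)} = \left(-1\right) \left(-2\right) = 2$)
$L{\left(q,u \right)} = \frac{110}{u}$ ($L{\left(q,u \right)} = \frac{104}{u} + \frac{3 \cdot 2}{u} = \frac{104}{u} + \frac{6}{u} = \frac{110}{u}$)
$\left(O{\left(69,k{\left(0 \right)} \right)} - 5294\right) - L{\left(-116,149 \right)} = \left(2 - 5294\right) - \frac{110}{149} = \left(2 - 5294\right) - 110 \cdot \frac{1}{149} = -5292 - \frac{110}{149} = - \frac{788618}{149}$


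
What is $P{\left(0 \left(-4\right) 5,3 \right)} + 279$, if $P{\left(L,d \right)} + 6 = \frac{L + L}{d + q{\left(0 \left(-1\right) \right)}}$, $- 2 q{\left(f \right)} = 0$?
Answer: $273$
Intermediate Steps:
$q{\left(f \right)} = 0$ ($q{\left(f \right)} = \left(- \frac{1}{2}\right) 0 = 0$)
$P{\left(L,d \right)} = -6 + \frac{2 L}{d}$ ($P{\left(L,d \right)} = -6 + \frac{L + L}{d + 0} = -6 + \frac{2 L}{d}$)
$P{\left(0 \left(-4\right) 5,3 \right)} + 279 = \left(-6 + \frac{2 \cdot 0 \left(-4\right) 5}{3}\right) + 279 = \left(-6 + 2 \cdot 0 \cdot 5 \cdot \frac{1}{3}\right) + 279 = \left(-6 + 2 \cdot 0 \cdot \frac{1}{3}\right) + 279 = \left(-6 + 0\right) + 279 = -6 + 279 = 273$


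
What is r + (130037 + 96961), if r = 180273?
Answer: 407271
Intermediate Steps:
r + (130037 + 96961) = 180273 + (130037 + 96961) = 180273 + 226998 = 407271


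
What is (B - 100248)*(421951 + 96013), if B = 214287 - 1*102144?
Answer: 6161181780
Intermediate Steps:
B = 112143 (B = 214287 - 102144 = 112143)
(B - 100248)*(421951 + 96013) = (112143 - 100248)*(421951 + 96013) = 11895*517964 = 6161181780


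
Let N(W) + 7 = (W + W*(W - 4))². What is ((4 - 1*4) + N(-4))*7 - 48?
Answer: 5391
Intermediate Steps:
N(W) = -7 + (W + W*(-4 + W))² (N(W) = -7 + (W + W*(W - 4))² = -7 + (W + W*(-4 + W))²)
((4 - 1*4) + N(-4))*7 - 48 = ((4 - 1*4) + (-7 + (-4)²*(-3 - 4)²))*7 - 48 = ((4 - 4) + (-7 + 16*(-7)²))*7 - 48 = (0 + (-7 + 16*49))*7 - 48 = (0 + (-7 + 784))*7 - 48 = (0 + 777)*7 - 48 = 777*7 - 48 = 5439 - 48 = 5391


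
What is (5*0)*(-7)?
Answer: 0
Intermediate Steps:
(5*0)*(-7) = 0*(-7) = 0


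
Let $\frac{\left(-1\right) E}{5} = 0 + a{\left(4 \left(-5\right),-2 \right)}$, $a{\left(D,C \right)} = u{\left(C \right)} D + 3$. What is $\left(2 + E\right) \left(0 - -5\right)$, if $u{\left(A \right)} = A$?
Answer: $-1065$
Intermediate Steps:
$a{\left(D,C \right)} = 3 + C D$ ($a{\left(D,C \right)} = C D + 3 = 3 + C D$)
$E = -215$ ($E = - 5 \left(0 - \left(-3 + 2 \cdot 4 \left(-5\right)\right)\right) = - 5 \left(0 + \left(3 - -40\right)\right) = - 5 \left(0 + \left(3 + 40\right)\right) = - 5 \left(0 + 43\right) = \left(-5\right) 43 = -215$)
$\left(2 + E\right) \left(0 - -5\right) = \left(2 - 215\right) \left(0 - -5\right) = - 213 \left(0 + 5\right) = \left(-213\right) 5 = -1065$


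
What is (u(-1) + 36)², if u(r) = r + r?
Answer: 1156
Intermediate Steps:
u(r) = 2*r
(u(-1) + 36)² = (2*(-1) + 36)² = (-2 + 36)² = 34² = 1156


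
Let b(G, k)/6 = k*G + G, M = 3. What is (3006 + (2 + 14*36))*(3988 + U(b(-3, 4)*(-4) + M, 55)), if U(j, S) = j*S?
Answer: 84122936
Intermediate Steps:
b(G, k) = 6*G + 6*G*k (b(G, k) = 6*(k*G + G) = 6*(G*k + G) = 6*(G + G*k) = 6*G + 6*G*k)
U(j, S) = S*j
(3006 + (2 + 14*36))*(3988 + U(b(-3, 4)*(-4) + M, 55)) = (3006 + (2 + 14*36))*(3988 + 55*((6*(-3)*(1 + 4))*(-4) + 3)) = (3006 + (2 + 504))*(3988 + 55*((6*(-3)*5)*(-4) + 3)) = (3006 + 506)*(3988 + 55*(-90*(-4) + 3)) = 3512*(3988 + 55*(360 + 3)) = 3512*(3988 + 55*363) = 3512*(3988 + 19965) = 3512*23953 = 84122936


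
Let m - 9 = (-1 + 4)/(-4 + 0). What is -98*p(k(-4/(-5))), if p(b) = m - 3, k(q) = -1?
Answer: -1029/2 ≈ -514.50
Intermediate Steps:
m = 33/4 (m = 9 + (-1 + 4)/(-4 + 0) = 9 + 3/(-4) = 9 + 3*(-¼) = 9 - ¾ = 33/4 ≈ 8.2500)
p(b) = 21/4 (p(b) = 33/4 - 3 = 21/4)
-98*p(k(-4/(-5))) = -98*21/4 = -1029/2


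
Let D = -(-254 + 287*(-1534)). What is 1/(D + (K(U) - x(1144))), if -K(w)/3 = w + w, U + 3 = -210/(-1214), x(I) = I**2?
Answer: -607/527001672 ≈ -1.1518e-6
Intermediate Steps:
U = -1716/607 (U = -3 - 210/(-1214) = -3 - 210*(-1/1214) = -3 + 105/607 = -1716/607 ≈ -2.8270)
D = 440512 (D = -(-254 - 440258) = -1*(-440512) = 440512)
K(w) = -6*w (K(w) = -3*(w + w) = -6*w)
1/(D + (K(U) - x(1144))) = 1/(440512 + (-6*(-1716/607) - 1*1144**2)) = 1/(440512 + (10296/607 - 1*1308736)) = 1/(440512 + (10296/607 - 1308736)) = 1/(440512 - 794392456/607) = 1/(-527001672/607) = -607/527001672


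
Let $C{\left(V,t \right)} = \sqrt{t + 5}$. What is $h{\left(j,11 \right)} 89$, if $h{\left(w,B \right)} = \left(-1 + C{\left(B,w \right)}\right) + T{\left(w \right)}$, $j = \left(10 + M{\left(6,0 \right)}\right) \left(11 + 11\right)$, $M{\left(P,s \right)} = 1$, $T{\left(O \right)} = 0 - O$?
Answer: $-21627 + 89 \sqrt{247} \approx -20228.0$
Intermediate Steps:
$T{\left(O \right)} = - O$
$C{\left(V,t \right)} = \sqrt{5 + t}$
$j = 242$ ($j = \left(10 + 1\right) \left(11 + 11\right) = 11 \cdot 22 = 242$)
$h{\left(w,B \right)} = -1 + \sqrt{5 + w} - w$ ($h{\left(w,B \right)} = \left(-1 + \sqrt{5 + w}\right) - w = -1 + \sqrt{5 + w} - w$)
$h{\left(j,11 \right)} 89 = \left(-1 + \sqrt{5 + 242} - 242\right) 89 = \left(-1 + \sqrt{247} - 242\right) 89 = \left(-243 + \sqrt{247}\right) 89 = -21627 + 89 \sqrt{247}$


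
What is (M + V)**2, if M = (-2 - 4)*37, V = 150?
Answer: 5184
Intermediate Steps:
M = -222 (M = -6*37 = -222)
(M + V)**2 = (-222 + 150)**2 = (-72)**2 = 5184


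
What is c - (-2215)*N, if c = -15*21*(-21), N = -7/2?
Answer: -2275/2 ≈ -1137.5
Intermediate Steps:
N = -7/2 (N = -7*½ = -7/2 ≈ -3.5000)
c = 6615 (c = -315*(-21) = 6615)
c - (-2215)*N = 6615 - (-2215)*(-7)/2 = 6615 - 1*15505/2 = 6615 - 15505/2 = -2275/2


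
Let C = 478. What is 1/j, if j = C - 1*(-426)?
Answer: 1/904 ≈ 0.0011062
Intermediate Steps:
j = 904 (j = 478 - 1*(-426) = 478 + 426 = 904)
1/j = 1/904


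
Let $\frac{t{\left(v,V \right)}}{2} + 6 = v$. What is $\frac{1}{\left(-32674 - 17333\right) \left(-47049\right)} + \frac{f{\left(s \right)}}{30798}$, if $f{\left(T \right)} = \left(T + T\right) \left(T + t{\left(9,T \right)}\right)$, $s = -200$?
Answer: $\frac{3381031056437}{1341868485291} \approx 2.5196$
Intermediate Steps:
$t{\left(v,V \right)} = -12 + 2 v$
$f{\left(T \right)} = 2 T \left(6 + T\right)$ ($f{\left(T \right)} = \left(T + T\right) \left(T + \left(-12 + 2 \cdot 9\right)\right) = 2 T \left(T + \left(-12 + 18\right)\right) = 2 T \left(T + 6\right) = 2 T \left(6 + T\right)$)
$\frac{1}{\left(-32674 - 17333\right) \left(-47049\right)} + \frac{f{\left(s \right)}}{30798} = \frac{1}{\left(-32674 - 17333\right) \left(-47049\right)} + \frac{2 \left(-200\right) \left(6 - 200\right)}{30798} = \frac{1}{-50007} \left(- \frac{1}{47049}\right) + 2 \left(-200\right) \left(-194\right) \frac{1}{30798} = \left(- \frac{1}{50007}\right) \left(- \frac{1}{47049}\right) + 77600 \cdot \frac{1}{30798} = \frac{1}{2352779343} + \frac{38800}{15399} = \frac{3381031056437}{1341868485291}$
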